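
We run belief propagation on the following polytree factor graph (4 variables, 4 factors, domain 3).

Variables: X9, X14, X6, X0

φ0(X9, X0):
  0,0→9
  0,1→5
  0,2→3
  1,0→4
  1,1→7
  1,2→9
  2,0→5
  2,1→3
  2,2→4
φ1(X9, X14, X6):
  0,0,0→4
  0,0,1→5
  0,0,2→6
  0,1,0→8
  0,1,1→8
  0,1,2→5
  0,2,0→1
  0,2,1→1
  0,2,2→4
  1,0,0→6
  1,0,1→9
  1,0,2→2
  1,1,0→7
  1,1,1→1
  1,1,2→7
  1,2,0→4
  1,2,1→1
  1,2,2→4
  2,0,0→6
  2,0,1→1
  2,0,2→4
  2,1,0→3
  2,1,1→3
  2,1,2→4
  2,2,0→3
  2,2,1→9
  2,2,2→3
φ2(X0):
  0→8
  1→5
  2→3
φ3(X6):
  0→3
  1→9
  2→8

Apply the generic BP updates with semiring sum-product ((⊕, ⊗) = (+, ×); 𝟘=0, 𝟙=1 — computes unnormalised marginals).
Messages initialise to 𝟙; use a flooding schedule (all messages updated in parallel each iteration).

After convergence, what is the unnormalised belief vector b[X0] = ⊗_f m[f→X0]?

b[X0] = [38288, 19630, 12315]

init: all messages = 𝟙 over 3 values
r1 m[φ0→X9] = [17, 20, 12]
r1 m[φ0→X0] = [18, 15, 16]
r1 m[φ1→X9] = [42, 41, 36]
r1 m[φ1→X14] = [43, 46, 30]
r1 m[φ1→X6] = [42, 38, 39]
r1 m[φ2→X0] = [8, 5, 3]
r1 m[φ3→X6] = [3, 9, 8]
r1 m[X9→φ0] = [1, 1, 1]
r1 m[X9→φ1] = [1, 1, 1]
r1 m[X14→φ1] = [1, 1, 1]
r1 m[X6→φ1] = [1, 1, 1]
r1 m[X6→φ3] = [1, 1, 1]
r1 m[X0→φ0] = [1, 1, 1]
r1 m[X0→φ2] = [1, 1, 1]
r2 m[φ0→X9] = [17, 20, 12]
r2 m[φ0→X0] = [18, 15, 16]
r2 m[φ1→X9] = [42, 41, 36]
r2 m[φ1→X14] = [43, 46, 30]
r2 m[φ1→X6] = [42, 38, 39]
r2 m[φ2→X0] = [8, 5, 3]
r2 m[φ3→X6] = [3, 9, 8]
r2 m[X9→φ0] = [42, 41, 36]
r2 m[X9→φ1] = [17, 20, 12]
r2 m[X14→φ1] = [1, 1, 1]
r2 m[X6→φ1] = [3, 9, 8]
r2 m[X6→φ3] = [42, 38, 39]
r2 m[X0→φ0] = [8, 5, 3]
r2 m[X0→φ2] = [18, 15, 16]
r3 m[φ0→X9] = [106, 94, 67]
r3 m[φ0→X0] = [722, 605, 639]
r3 m[φ1→X9] = [285, 254, 241]
r3 m[φ1→X14] = [4793, 4848, 3176]
r3 m[φ1→X6] = [705, 614, 647]
r3 m[φ2→X0] = [8, 5, 3]
r3 m[φ3→X6] = [3, 9, 8]
r3 m[X9→φ0] = [42, 41, 36]
r3 m[X9→φ1] = [17, 20, 12]
r3 m[X14→φ1] = [1, 1, 1]
r3 m[X6→φ1] = [3, 9, 8]
r3 m[X6→φ3] = [42, 38, 39]
r3 m[X0→φ0] = [8, 5, 3]
r3 m[X0→φ2] = [18, 15, 16]
r4 m[φ0→X9] = [106, 94, 67]
r4 m[φ0→X0] = [722, 605, 639]
r4 m[φ1→X9] = [285, 254, 241]
r4 m[φ1→X14] = [4793, 4848, 3176]
r4 m[φ1→X6] = [705, 614, 647]
r4 m[φ2→X0] = [8, 5, 3]
r4 m[φ3→X6] = [3, 9, 8]
r4 m[X9→φ0] = [285, 254, 241]
r4 m[X9→φ1] = [106, 94, 67]
r4 m[X14→φ1] = [1, 1, 1]
r4 m[X6→φ1] = [3, 9, 8]
r4 m[X6→φ3] = [705, 614, 647]
r4 m[X0→φ0] = [8, 5, 3]
r4 m[X0→φ2] = [722, 605, 639]
r5 m[φ0→X9] = [106, 94, 67]
r5 m[φ0→X0] = [4786, 3926, 4105]
r5 m[φ1→X9] = [285, 254, 241]
r5 m[φ1→X14] = [25893, 27056, 17284]
r5 m[φ1→X6] = [3780, 3389, 3549]
r5 m[φ2→X0] = [8, 5, 3]
r5 m[φ3→X6] = [3, 9, 8]
r5 m[X9→φ0] = [285, 254, 241]
r5 m[X9→φ1] = [106, 94, 67]
r5 m[X14→φ1] = [1, 1, 1]
r5 m[X6→φ1] = [3, 9, 8]
r5 m[X6→φ3] = [705, 614, 647]
r5 m[X0→φ0] = [8, 5, 3]
r5 m[X0→φ2] = [722, 605, 639]
r6 m[φ0→X9] = [106, 94, 67]
r6 m[φ0→X0] = [4786, 3926, 4105]
r6 m[φ1→X9] = [285, 254, 241]
r6 m[φ1→X14] = [25893, 27056, 17284]
r6 m[φ1→X6] = [3780, 3389, 3549]
r6 m[φ2→X0] = [8, 5, 3]
r6 m[φ3→X6] = [3, 9, 8]
r6 m[X9→φ0] = [285, 254, 241]
r6 m[X9→φ1] = [106, 94, 67]
r6 m[X14→φ1] = [1, 1, 1]
r6 m[X6→φ1] = [3, 9, 8]
r6 m[X6→φ3] = [3780, 3389, 3549]
r6 m[X0→φ0] = [8, 5, 3]
r6 m[X0→φ2] = [4786, 3926, 4105]
r7 m[φ0→X9] = [106, 94, 67]
r7 m[φ0→X0] = [4786, 3926, 4105]
r7 m[φ1→X9] = [285, 254, 241]
r7 m[φ1→X14] = [25893, 27056, 17284]
r7 m[φ1→X6] = [3780, 3389, 3549]
r7 m[φ2→X0] = [8, 5, 3]
r7 m[φ3→X6] = [3, 9, 8]
r7 m[X9→φ0] = [285, 254, 241]
r7 m[X9→φ1] = [106, 94, 67]
r7 m[X14→φ1] = [1, 1, 1]
r7 m[X6→φ1] = [3, 9, 8]
r7 m[X6→φ3] = [3780, 3389, 3549]
r7 m[X0→φ0] = [8, 5, 3]
r7 m[X0→φ2] = [4786, 3926, 4105]
fixed point reached at round 7
b[X0] = ⊗ incoming = [38288, 19630, 12315]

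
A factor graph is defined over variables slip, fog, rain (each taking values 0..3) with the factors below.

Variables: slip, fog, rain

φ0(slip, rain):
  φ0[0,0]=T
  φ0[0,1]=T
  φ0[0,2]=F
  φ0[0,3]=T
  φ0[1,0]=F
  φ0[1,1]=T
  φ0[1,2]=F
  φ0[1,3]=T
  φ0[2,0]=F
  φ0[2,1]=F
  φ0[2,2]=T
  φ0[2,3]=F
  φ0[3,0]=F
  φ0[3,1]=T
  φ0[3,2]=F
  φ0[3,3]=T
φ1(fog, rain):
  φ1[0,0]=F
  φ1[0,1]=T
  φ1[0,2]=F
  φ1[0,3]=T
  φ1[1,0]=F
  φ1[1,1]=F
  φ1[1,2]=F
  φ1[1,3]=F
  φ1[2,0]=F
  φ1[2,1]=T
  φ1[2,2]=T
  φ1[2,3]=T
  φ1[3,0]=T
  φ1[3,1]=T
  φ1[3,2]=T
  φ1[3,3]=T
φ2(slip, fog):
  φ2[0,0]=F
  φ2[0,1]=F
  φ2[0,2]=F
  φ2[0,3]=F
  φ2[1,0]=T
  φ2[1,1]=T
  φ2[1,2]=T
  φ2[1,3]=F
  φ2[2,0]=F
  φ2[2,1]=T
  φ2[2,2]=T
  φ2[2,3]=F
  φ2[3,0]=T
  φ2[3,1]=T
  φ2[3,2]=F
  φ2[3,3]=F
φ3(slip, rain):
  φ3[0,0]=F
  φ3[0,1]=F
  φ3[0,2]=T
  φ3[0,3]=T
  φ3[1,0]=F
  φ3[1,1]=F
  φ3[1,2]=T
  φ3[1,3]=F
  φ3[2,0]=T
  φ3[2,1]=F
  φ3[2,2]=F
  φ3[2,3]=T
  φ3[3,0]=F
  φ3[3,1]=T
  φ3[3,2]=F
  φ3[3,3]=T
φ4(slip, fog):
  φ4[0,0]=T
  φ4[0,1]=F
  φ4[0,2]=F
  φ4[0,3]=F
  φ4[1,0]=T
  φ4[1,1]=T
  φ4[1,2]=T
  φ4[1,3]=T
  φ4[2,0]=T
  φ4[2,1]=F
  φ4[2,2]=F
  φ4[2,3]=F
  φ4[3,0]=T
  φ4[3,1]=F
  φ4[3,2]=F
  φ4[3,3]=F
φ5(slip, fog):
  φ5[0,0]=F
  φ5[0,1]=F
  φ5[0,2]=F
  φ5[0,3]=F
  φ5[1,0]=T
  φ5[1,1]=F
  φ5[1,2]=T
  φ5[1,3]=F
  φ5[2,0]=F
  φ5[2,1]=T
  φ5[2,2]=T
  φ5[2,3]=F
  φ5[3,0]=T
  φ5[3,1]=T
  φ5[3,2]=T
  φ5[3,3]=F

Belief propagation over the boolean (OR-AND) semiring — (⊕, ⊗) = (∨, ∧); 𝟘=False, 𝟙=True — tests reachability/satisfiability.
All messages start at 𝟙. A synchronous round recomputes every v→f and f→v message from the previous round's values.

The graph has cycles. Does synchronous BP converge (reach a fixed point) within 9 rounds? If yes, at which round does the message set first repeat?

init: all messages = 𝟙 over 4 values
r1 m[φ0→slip] = [T, T, T, T]
r1 m[φ0→rain] = [T, T, T, T]
r1 m[φ1→fog] = [T, F, T, T]
r1 m[φ1→rain] = [T, T, T, T]
r1 m[φ2→slip] = [F, T, T, T]
r1 m[φ2→fog] = [T, T, T, F]
r1 m[φ3→slip] = [T, T, T, T]
r1 m[φ3→rain] = [T, T, T, T]
r1 m[φ4→slip] = [T, T, T, T]
r1 m[φ4→fog] = [T, T, T, T]
r1 m[φ5→slip] = [F, T, T, T]
r1 m[φ5→fog] = [T, T, T, F]
r1 m[slip→φ0] = [T, T, T, T]
r1 m[slip→φ2] = [T, T, T, T]
r1 m[slip→φ3] = [T, T, T, T]
r1 m[slip→φ4] = [T, T, T, T]
r1 m[slip→φ5] = [T, T, T, T]
r1 m[fog→φ1] = [T, T, T, T]
r1 m[fog→φ2] = [T, T, T, T]
r1 m[fog→φ4] = [T, T, T, T]
r1 m[fog→φ5] = [T, T, T, T]
r1 m[rain→φ0] = [T, T, T, T]
r1 m[rain→φ1] = [T, T, T, T]
r1 m[rain→φ3] = [T, T, T, T]
r2 m[φ0→slip] = [T, T, T, T]
r2 m[φ0→rain] = [T, T, T, T]
r2 m[φ1→fog] = [T, F, T, T]
r2 m[φ1→rain] = [T, T, T, T]
r2 m[φ2→slip] = [F, T, T, T]
r2 m[φ2→fog] = [T, T, T, F]
r2 m[φ3→slip] = [T, T, T, T]
r2 m[φ3→rain] = [T, T, T, T]
r2 m[φ4→slip] = [T, T, T, T]
r2 m[φ4→fog] = [T, T, T, T]
r2 m[φ5→slip] = [F, T, T, T]
r2 m[φ5→fog] = [T, T, T, F]
r2 m[slip→φ0] = [F, T, T, T]
r2 m[slip→φ2] = [F, T, T, T]
r2 m[slip→φ3] = [F, T, T, T]
r2 m[slip→φ4] = [F, T, T, T]
r2 m[slip→φ5] = [F, T, T, T]
r2 m[fog→φ1] = [T, T, T, F]
r2 m[fog→φ2] = [T, F, T, F]
r2 m[fog→φ4] = [T, F, T, F]
r2 m[fog→φ5] = [T, F, T, F]
r2 m[rain→φ0] = [T, T, T, T]
r2 m[rain→φ1] = [T, T, T, T]
r2 m[rain→φ3] = [T, T, T, T]
r3 m[φ0→slip] = [T, T, T, T]
r3 m[φ0→rain] = [F, T, T, T]
r3 m[φ1→fog] = [T, F, T, T]
r3 m[φ1→rain] = [F, T, T, T]
r3 m[φ2→slip] = [F, T, T, T]
r3 m[φ2→fog] = [T, T, T, F]
r3 m[φ3→slip] = [T, T, T, T]
r3 m[φ3→rain] = [T, T, T, T]
r3 m[φ4→slip] = [T, T, T, T]
r3 m[φ4→fog] = [T, T, T, T]
r3 m[φ5→slip] = [F, T, T, T]
r3 m[φ5→fog] = [T, T, T, F]
r3 m[slip→φ0] = [F, T, T, T]
r3 m[slip→φ2] = [F, T, T, T]
r3 m[slip→φ3] = [F, T, T, T]
r3 m[slip→φ4] = [F, T, T, T]
r3 m[slip→φ5] = [F, T, T, T]
r3 m[fog→φ1] = [T, T, T, F]
r3 m[fog→φ2] = [T, F, T, F]
r3 m[fog→φ4] = [T, F, T, F]
r3 m[fog→φ5] = [T, F, T, F]
r3 m[rain→φ0] = [T, T, T, T]
r3 m[rain→φ1] = [T, T, T, T]
r3 m[rain→φ3] = [T, T, T, T]
r4 m[φ0→slip] = [T, T, T, T]
r4 m[φ0→rain] = [F, T, T, T]
r4 m[φ1→fog] = [T, F, T, T]
r4 m[φ1→rain] = [F, T, T, T]
r4 m[φ2→slip] = [F, T, T, T]
r4 m[φ2→fog] = [T, T, T, F]
r4 m[φ3→slip] = [T, T, T, T]
r4 m[φ3→rain] = [T, T, T, T]
r4 m[φ4→slip] = [T, T, T, T]
r4 m[φ4→fog] = [T, T, T, T]
r4 m[φ5→slip] = [F, T, T, T]
r4 m[φ5→fog] = [T, T, T, F]
r4 m[slip→φ0] = [F, T, T, T]
r4 m[slip→φ2] = [F, T, T, T]
r4 m[slip→φ3] = [F, T, T, T]
r4 m[slip→φ4] = [F, T, T, T]
r4 m[slip→φ5] = [F, T, T, T]
r4 m[fog→φ1] = [T, T, T, F]
r4 m[fog→φ2] = [T, F, T, F]
r4 m[fog→φ4] = [T, F, T, F]
r4 m[fog→φ5] = [T, F, T, F]
r4 m[rain→φ0] = [F, T, T, T]
r4 m[rain→φ1] = [F, T, T, T]
r4 m[rain→φ3] = [F, T, T, T]
r5 m[φ0→slip] = [T, T, T, T]
r5 m[φ0→rain] = [F, T, T, T]
r5 m[φ1→fog] = [T, F, T, T]
r5 m[φ1→rain] = [F, T, T, T]
r5 m[φ2→slip] = [F, T, T, T]
r5 m[φ2→fog] = [T, T, T, F]
r5 m[φ3→slip] = [T, T, T, T]
r5 m[φ3→rain] = [T, T, T, T]
r5 m[φ4→slip] = [T, T, T, T]
r5 m[φ4→fog] = [T, T, T, T]
r5 m[φ5→slip] = [F, T, T, T]
r5 m[φ5→fog] = [T, T, T, F]
r5 m[slip→φ0] = [F, T, T, T]
r5 m[slip→φ2] = [F, T, T, T]
r5 m[slip→φ3] = [F, T, T, T]
r5 m[slip→φ4] = [F, T, T, T]
r5 m[slip→φ5] = [F, T, T, T]
r5 m[fog→φ1] = [T, T, T, F]
r5 m[fog→φ2] = [T, F, T, F]
r5 m[fog→φ4] = [T, F, T, F]
r5 m[fog→φ5] = [T, F, T, F]
r5 m[rain→φ0] = [F, T, T, T]
r5 m[rain→φ1] = [F, T, T, T]
r5 m[rain→φ3] = [F, T, T, T]
fixed point reached at round 5
messages reach a fixed point at round 5

CONVERGED at round 5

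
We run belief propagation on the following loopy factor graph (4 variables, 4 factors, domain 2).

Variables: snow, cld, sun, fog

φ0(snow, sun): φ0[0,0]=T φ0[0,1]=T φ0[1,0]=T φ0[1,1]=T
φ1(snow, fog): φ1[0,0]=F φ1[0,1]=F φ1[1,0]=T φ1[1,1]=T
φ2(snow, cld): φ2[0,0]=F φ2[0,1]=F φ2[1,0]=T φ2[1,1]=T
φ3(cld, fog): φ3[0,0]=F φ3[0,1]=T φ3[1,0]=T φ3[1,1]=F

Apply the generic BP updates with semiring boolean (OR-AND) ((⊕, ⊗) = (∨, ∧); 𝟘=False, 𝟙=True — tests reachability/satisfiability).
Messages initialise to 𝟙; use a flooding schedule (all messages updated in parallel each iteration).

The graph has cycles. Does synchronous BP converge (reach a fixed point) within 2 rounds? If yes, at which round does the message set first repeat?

init: all messages = 𝟙 over 2 values
r1 m[φ0→snow] = [T, T]
r1 m[φ0→sun] = [T, T]
r1 m[φ1→snow] = [F, T]
r1 m[φ1→fog] = [T, T]
r1 m[φ2→snow] = [F, T]
r1 m[φ2→cld] = [T, T]
r1 m[φ3→cld] = [T, T]
r1 m[φ3→fog] = [T, T]
r1 m[snow→φ0] = [T, T]
r1 m[snow→φ1] = [T, T]
r1 m[snow→φ2] = [T, T]
r1 m[cld→φ2] = [T, T]
r1 m[cld→φ3] = [T, T]
r1 m[sun→φ0] = [T, T]
r1 m[fog→φ1] = [T, T]
r1 m[fog→φ3] = [T, T]
r2 m[φ0→snow] = [T, T]
r2 m[φ0→sun] = [T, T]
r2 m[φ1→snow] = [F, T]
r2 m[φ1→fog] = [T, T]
r2 m[φ2→snow] = [F, T]
r2 m[φ2→cld] = [T, T]
r2 m[φ3→cld] = [T, T]
r2 m[φ3→fog] = [T, T]
r2 m[snow→φ0] = [F, T]
r2 m[snow→φ1] = [F, T]
r2 m[snow→φ2] = [F, T]
r2 m[cld→φ2] = [T, T]
r2 m[cld→φ3] = [T, T]
r2 m[sun→φ0] = [T, T]
r2 m[fog→φ1] = [T, T]
r2 m[fog→φ3] = [T, T]
no fixed point within 2 rounds

NOT CONVERGED within 2 rounds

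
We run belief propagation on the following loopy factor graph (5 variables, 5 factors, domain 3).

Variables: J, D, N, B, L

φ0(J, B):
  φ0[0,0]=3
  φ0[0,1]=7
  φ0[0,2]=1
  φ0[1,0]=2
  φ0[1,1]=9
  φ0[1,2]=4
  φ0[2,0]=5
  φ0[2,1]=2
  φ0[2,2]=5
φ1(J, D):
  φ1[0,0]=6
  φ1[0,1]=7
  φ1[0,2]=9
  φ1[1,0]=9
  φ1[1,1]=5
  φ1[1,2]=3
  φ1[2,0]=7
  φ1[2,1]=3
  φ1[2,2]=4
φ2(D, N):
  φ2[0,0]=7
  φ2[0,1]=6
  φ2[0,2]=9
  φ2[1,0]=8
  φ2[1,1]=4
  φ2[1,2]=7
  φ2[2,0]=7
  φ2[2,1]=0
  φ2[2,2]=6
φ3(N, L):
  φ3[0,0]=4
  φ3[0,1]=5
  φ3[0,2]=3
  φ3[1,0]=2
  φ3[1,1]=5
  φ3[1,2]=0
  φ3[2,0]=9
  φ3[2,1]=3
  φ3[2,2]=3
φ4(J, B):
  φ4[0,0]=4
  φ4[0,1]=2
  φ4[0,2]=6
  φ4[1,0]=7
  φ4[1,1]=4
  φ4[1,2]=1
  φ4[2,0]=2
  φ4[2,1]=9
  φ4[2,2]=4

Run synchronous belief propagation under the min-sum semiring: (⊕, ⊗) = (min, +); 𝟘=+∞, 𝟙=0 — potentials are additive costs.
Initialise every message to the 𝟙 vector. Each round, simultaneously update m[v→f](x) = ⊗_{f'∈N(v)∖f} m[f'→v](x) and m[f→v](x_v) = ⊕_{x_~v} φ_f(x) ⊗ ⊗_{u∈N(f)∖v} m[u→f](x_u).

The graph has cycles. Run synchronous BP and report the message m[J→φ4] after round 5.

init: all messages = 𝟙 over 3 values
r1 m[φ0→J] = [1, 2, 2]
r1 m[φ0→B] = [2, 2, 1]
r1 m[φ1→J] = [6, 3, 3]
r1 m[φ1→D] = [6, 3, 3]
r1 m[φ2→D] = [6, 4, 0]
r1 m[φ2→N] = [7, 0, 6]
r1 m[φ3→N] = [3, 0, 3]
r1 m[φ3→L] = [2, 3, 0]
r1 m[φ4→J] = [2, 1, 2]
r1 m[φ4→B] = [2, 2, 1]
r1 m[J→φ0] = [0, 0, 0]
r1 m[J→φ1] = [0, 0, 0]
r1 m[J→φ4] = [0, 0, 0]
r1 m[D→φ1] = [0, 0, 0]
r1 m[D→φ2] = [0, 0, 0]
r1 m[N→φ2] = [0, 0, 0]
r1 m[N→φ3] = [0, 0, 0]
r1 m[B→φ0] = [0, 0, 0]
r1 m[B→φ4] = [0, 0, 0]
r1 m[L→φ3] = [0, 0, 0]
r2 m[φ0→J] = [1, 2, 2]
r2 m[φ0→B] = [2, 2, 1]
r2 m[φ1→J] = [6, 3, 3]
r2 m[φ1→D] = [6, 3, 3]
r2 m[φ2→D] = [6, 4, 0]
r2 m[φ2→N] = [7, 0, 6]
r2 m[φ3→N] = [3, 0, 3]
r2 m[φ3→L] = [2, 3, 0]
r2 m[φ4→J] = [2, 1, 2]
r2 m[φ4→B] = [2, 2, 1]
r2 m[J→φ0] = [8, 4, 5]
r2 m[J→φ1] = [3, 3, 4]
r2 m[J→φ4] = [7, 5, 5]
r2 m[D→φ1] = [6, 4, 0]
r2 m[D→φ2] = [6, 3, 3]
r2 m[N→φ2] = [3, 0, 3]
r2 m[N→φ3] = [7, 0, 6]
r2 m[B→φ0] = [2, 2, 1]
r2 m[B→φ4] = [2, 2, 1]
r2 m[L→φ3] = [0, 0, 0]
r3 m[φ0→J] = [2, 4, 4]
r3 m[φ0→B] = [6, 7, 8]
r3 m[φ1→J] = [9, 3, 4]
r3 m[φ1→D] = [9, 7, 6]
r3 m[φ2→D] = [6, 4, 0]
r3 m[φ2→N] = [10, 3, 9]
r3 m[φ3→N] = [3, 0, 3]
r3 m[φ3→L] = [2, 5, 0]
r3 m[φ4→J] = [4, 2, 4]
r3 m[φ4→B] = [7, 9, 6]
r3 m[J→φ0] = [8, 4, 5]
r3 m[J→φ1] = [3, 3, 4]
r3 m[J→φ4] = [7, 5, 5]
r3 m[D→φ1] = [6, 4, 0]
r3 m[D→φ2] = [6, 3, 3]
r3 m[N→φ2] = [3, 0, 3]
r3 m[N→φ3] = [7, 0, 6]
r3 m[B→φ0] = [2, 2, 1]
r3 m[B→φ4] = [2, 2, 1]
r3 m[L→φ3] = [0, 0, 0]
r4 m[φ0→J] = [2, 4, 4]
r4 m[φ0→B] = [6, 7, 8]
r4 m[φ1→J] = [9, 3, 4]
r4 m[φ1→D] = [9, 7, 6]
r4 m[φ2→D] = [6, 4, 0]
r4 m[φ2→N] = [10, 3, 9]
r4 m[φ3→N] = [3, 0, 3]
r4 m[φ3→L] = [2, 5, 0]
r4 m[φ4→J] = [4, 2, 4]
r4 m[φ4→B] = [7, 9, 6]
r4 m[J→φ0] = [13, 5, 8]
r4 m[J→φ1] = [6, 6, 8]
r4 m[J→φ4] = [11, 7, 8]
r4 m[D→φ1] = [6, 4, 0]
r4 m[D→φ2] = [9, 7, 6]
r4 m[N→φ2] = [3, 0, 3]
r4 m[N→φ3] = [10, 3, 9]
r4 m[B→φ0] = [7, 9, 6]
r4 m[B→φ4] = [6, 7, 8]
r4 m[L→φ3] = [0, 0, 0]
r5 m[φ0→J] = [7, 9, 11]
r5 m[φ0→B] = [7, 10, 9]
r5 m[φ1→J] = [9, 3, 4]
r5 m[φ1→D] = [12, 11, 9]
r5 m[φ2→D] = [6, 4, 0]
r5 m[φ2→N] = [13, 6, 12]
r5 m[φ3→N] = [3, 0, 3]
r5 m[φ3→L] = [5, 8, 3]
r5 m[φ4→J] = [9, 9, 8]
r5 m[φ4→B] = [10, 11, 8]
r5 m[J→φ0] = [13, 5, 8]
r5 m[J→φ1] = [6, 6, 8]
r5 m[J→φ4] = [11, 7, 8]
r5 m[D→φ1] = [6, 4, 0]
r5 m[D→φ2] = [9, 7, 6]
r5 m[N→φ2] = [3, 0, 3]
r5 m[N→φ3] = [10, 3, 9]
r5 m[B→φ0] = [7, 9, 6]
r5 m[B→φ4] = [6, 7, 8]
r5 m[L→φ3] = [0, 0, 0]

message @ round 5 = [11, 7, 8]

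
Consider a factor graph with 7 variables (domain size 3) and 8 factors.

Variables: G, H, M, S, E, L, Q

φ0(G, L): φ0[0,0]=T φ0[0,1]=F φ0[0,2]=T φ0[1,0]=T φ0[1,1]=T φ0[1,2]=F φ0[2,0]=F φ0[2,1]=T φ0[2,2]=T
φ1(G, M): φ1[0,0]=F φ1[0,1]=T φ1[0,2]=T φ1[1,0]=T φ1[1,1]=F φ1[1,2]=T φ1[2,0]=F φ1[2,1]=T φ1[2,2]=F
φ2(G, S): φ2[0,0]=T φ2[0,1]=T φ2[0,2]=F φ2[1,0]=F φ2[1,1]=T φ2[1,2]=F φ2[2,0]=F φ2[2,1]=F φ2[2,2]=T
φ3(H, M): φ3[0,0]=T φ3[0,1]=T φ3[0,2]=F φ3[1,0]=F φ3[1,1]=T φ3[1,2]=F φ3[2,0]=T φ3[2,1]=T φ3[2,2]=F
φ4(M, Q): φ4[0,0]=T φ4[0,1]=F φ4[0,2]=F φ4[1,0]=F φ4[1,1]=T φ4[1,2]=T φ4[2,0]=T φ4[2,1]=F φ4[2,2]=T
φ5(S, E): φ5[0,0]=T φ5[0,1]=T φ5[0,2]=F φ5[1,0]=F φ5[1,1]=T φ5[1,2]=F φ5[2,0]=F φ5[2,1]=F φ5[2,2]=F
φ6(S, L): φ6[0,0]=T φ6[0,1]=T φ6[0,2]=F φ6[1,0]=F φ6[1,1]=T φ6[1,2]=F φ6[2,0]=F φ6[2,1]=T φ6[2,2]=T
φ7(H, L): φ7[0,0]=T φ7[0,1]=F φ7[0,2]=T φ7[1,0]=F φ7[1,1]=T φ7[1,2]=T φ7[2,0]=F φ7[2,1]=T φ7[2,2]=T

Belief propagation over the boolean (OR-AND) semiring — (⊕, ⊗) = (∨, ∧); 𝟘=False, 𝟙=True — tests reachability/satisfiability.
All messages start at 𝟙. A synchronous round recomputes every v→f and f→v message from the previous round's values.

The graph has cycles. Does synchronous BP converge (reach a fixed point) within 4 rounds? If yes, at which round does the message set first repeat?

init: all messages = 𝟙 over 3 values
r1 m[φ0→G] = [T, T, T]
r1 m[φ0→L] = [T, T, T]
r1 m[φ1→G] = [T, T, T]
r1 m[φ1→M] = [T, T, T]
r1 m[φ2→G] = [T, T, T]
r1 m[φ2→S] = [T, T, T]
r1 m[φ3→H] = [T, T, T]
r1 m[φ3→M] = [T, T, F]
r1 m[φ4→M] = [T, T, T]
r1 m[φ4→Q] = [T, T, T]
r1 m[φ5→S] = [T, T, F]
r1 m[φ5→E] = [T, T, F]
r1 m[φ6→S] = [T, T, T]
r1 m[φ6→L] = [T, T, T]
r1 m[φ7→H] = [T, T, T]
r1 m[φ7→L] = [T, T, T]
r1 m[G→φ0] = [T, T, T]
r1 m[G→φ1] = [T, T, T]
r1 m[G→φ2] = [T, T, T]
r1 m[H→φ3] = [T, T, T]
r1 m[H→φ7] = [T, T, T]
r1 m[M→φ1] = [T, T, T]
r1 m[M→φ3] = [T, T, T]
r1 m[M→φ4] = [T, T, T]
r1 m[S→φ2] = [T, T, T]
r1 m[S→φ5] = [T, T, T]
r1 m[S→φ6] = [T, T, T]
r1 m[E→φ5] = [T, T, T]
r1 m[L→φ0] = [T, T, T]
r1 m[L→φ6] = [T, T, T]
r1 m[L→φ7] = [T, T, T]
r1 m[Q→φ4] = [T, T, T]
r2 m[φ0→G] = [T, T, T]
r2 m[φ0→L] = [T, T, T]
r2 m[φ1→G] = [T, T, T]
r2 m[φ1→M] = [T, T, T]
r2 m[φ2→G] = [T, T, T]
r2 m[φ2→S] = [T, T, T]
r2 m[φ3→H] = [T, T, T]
r2 m[φ3→M] = [T, T, F]
r2 m[φ4→M] = [T, T, T]
r2 m[φ4→Q] = [T, T, T]
r2 m[φ5→S] = [T, T, F]
r2 m[φ5→E] = [T, T, F]
r2 m[φ6→S] = [T, T, T]
r2 m[φ6→L] = [T, T, T]
r2 m[φ7→H] = [T, T, T]
r2 m[φ7→L] = [T, T, T]
r2 m[G→φ0] = [T, T, T]
r2 m[G→φ1] = [T, T, T]
r2 m[G→φ2] = [T, T, T]
r2 m[H→φ3] = [T, T, T]
r2 m[H→φ7] = [T, T, T]
r2 m[M→φ1] = [T, T, F]
r2 m[M→φ3] = [T, T, T]
r2 m[M→φ4] = [T, T, F]
r2 m[S→φ2] = [T, T, F]
r2 m[S→φ5] = [T, T, T]
r2 m[S→φ6] = [T, T, F]
r2 m[E→φ5] = [T, T, T]
r2 m[L→φ0] = [T, T, T]
r2 m[L→φ6] = [T, T, T]
r2 m[L→φ7] = [T, T, T]
r2 m[Q→φ4] = [T, T, T]
r3 m[φ0→G] = [T, T, T]
r3 m[φ0→L] = [T, T, T]
r3 m[φ1→G] = [T, T, T]
r3 m[φ1→M] = [T, T, T]
r3 m[φ2→G] = [T, T, F]
r3 m[φ2→S] = [T, T, T]
r3 m[φ3→H] = [T, T, T]
r3 m[φ3→M] = [T, T, F]
r3 m[φ4→M] = [T, T, T]
r3 m[φ4→Q] = [T, T, T]
r3 m[φ5→S] = [T, T, F]
r3 m[φ5→E] = [T, T, F]
r3 m[φ6→S] = [T, T, T]
r3 m[φ6→L] = [T, T, F]
r3 m[φ7→H] = [T, T, T]
r3 m[φ7→L] = [T, T, T]
r3 m[G→φ0] = [T, T, T]
r3 m[G→φ1] = [T, T, T]
r3 m[G→φ2] = [T, T, T]
r3 m[H→φ3] = [T, T, T]
r3 m[H→φ7] = [T, T, T]
r3 m[M→φ1] = [T, T, F]
r3 m[M→φ3] = [T, T, T]
r3 m[M→φ4] = [T, T, F]
r3 m[S→φ2] = [T, T, F]
r3 m[S→φ5] = [T, T, T]
r3 m[S→φ6] = [T, T, F]
r3 m[E→φ5] = [T, T, T]
r3 m[L→φ0] = [T, T, T]
r3 m[L→φ6] = [T, T, T]
r3 m[L→φ7] = [T, T, T]
r3 m[Q→φ4] = [T, T, T]
r4 m[φ0→G] = [T, T, T]
r4 m[φ0→L] = [T, T, T]
r4 m[φ1→G] = [T, T, T]
r4 m[φ1→M] = [T, T, T]
r4 m[φ2→G] = [T, T, F]
r4 m[φ2→S] = [T, T, T]
r4 m[φ3→H] = [T, T, T]
r4 m[φ3→M] = [T, T, F]
r4 m[φ4→M] = [T, T, T]
r4 m[φ4→Q] = [T, T, T]
r4 m[φ5→S] = [T, T, F]
r4 m[φ5→E] = [T, T, F]
r4 m[φ6→S] = [T, T, T]
r4 m[φ6→L] = [T, T, F]
r4 m[φ7→H] = [T, T, T]
r4 m[φ7→L] = [T, T, T]
r4 m[G→φ0] = [T, T, F]
r4 m[G→φ1] = [T, T, F]
r4 m[G→φ2] = [T, T, T]
r4 m[H→φ3] = [T, T, T]
r4 m[H→φ7] = [T, T, T]
r4 m[M→φ1] = [T, T, F]
r4 m[M→φ3] = [T, T, T]
r4 m[M→φ4] = [T, T, F]
r4 m[S→φ2] = [T, T, F]
r4 m[S→φ5] = [T, T, T]
r4 m[S→φ6] = [T, T, F]
r4 m[E→φ5] = [T, T, T]
r4 m[L→φ0] = [T, T, F]
r4 m[L→φ6] = [T, T, T]
r4 m[L→φ7] = [T, T, F]
r4 m[Q→φ4] = [T, T, T]
no fixed point within 4 rounds

NOT CONVERGED within 4 rounds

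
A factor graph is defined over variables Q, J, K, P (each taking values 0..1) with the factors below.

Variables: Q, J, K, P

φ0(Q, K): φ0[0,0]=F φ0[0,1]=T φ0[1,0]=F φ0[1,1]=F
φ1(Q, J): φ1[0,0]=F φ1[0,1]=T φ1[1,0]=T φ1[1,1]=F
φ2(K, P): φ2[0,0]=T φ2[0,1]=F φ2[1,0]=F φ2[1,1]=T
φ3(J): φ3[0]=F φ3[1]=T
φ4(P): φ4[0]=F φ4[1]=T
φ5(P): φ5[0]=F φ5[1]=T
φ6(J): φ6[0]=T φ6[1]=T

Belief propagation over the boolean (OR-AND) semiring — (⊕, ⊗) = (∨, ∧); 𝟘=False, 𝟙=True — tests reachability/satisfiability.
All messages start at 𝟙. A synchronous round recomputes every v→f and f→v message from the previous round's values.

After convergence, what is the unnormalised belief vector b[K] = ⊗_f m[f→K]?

init: all messages = 𝟙 over 2 values
r1 m[φ0→Q] = [T, F]
r1 m[φ0→K] = [F, T]
r1 m[φ1→Q] = [T, T]
r1 m[φ1→J] = [T, T]
r1 m[φ2→K] = [T, T]
r1 m[φ2→P] = [T, T]
r1 m[φ3→J] = [F, T]
r1 m[φ4→P] = [F, T]
r1 m[φ5→P] = [F, T]
r1 m[φ6→J] = [T, T]
r1 m[Q→φ0] = [T, T]
r1 m[Q→φ1] = [T, T]
r1 m[J→φ1] = [T, T]
r1 m[J→φ3] = [T, T]
r1 m[J→φ6] = [T, T]
r1 m[K→φ0] = [T, T]
r1 m[K→φ2] = [T, T]
r1 m[P→φ2] = [T, T]
r1 m[P→φ4] = [T, T]
r1 m[P→φ5] = [T, T]
r2 m[φ0→Q] = [T, F]
r2 m[φ0→K] = [F, T]
r2 m[φ1→Q] = [T, T]
r2 m[φ1→J] = [T, T]
r2 m[φ2→K] = [T, T]
r2 m[φ2→P] = [T, T]
r2 m[φ3→J] = [F, T]
r2 m[φ4→P] = [F, T]
r2 m[φ5→P] = [F, T]
r2 m[φ6→J] = [T, T]
r2 m[Q→φ0] = [T, T]
r2 m[Q→φ1] = [T, F]
r2 m[J→φ1] = [F, T]
r2 m[J→φ3] = [T, T]
r2 m[J→φ6] = [F, T]
r2 m[K→φ0] = [T, T]
r2 m[K→φ2] = [F, T]
r2 m[P→φ2] = [F, T]
r2 m[P→φ4] = [F, T]
r2 m[P→φ5] = [F, T]
r3 m[φ0→Q] = [T, F]
r3 m[φ0→K] = [F, T]
r3 m[φ1→Q] = [T, F]
r3 m[φ1→J] = [F, T]
r3 m[φ2→K] = [F, T]
r3 m[φ2→P] = [F, T]
r3 m[φ3→J] = [F, T]
r3 m[φ4→P] = [F, T]
r3 m[φ5→P] = [F, T]
r3 m[φ6→J] = [T, T]
r3 m[Q→φ0] = [T, T]
r3 m[Q→φ1] = [T, F]
r3 m[J→φ1] = [F, T]
r3 m[J→φ3] = [T, T]
r3 m[J→φ6] = [F, T]
r3 m[K→φ0] = [T, T]
r3 m[K→φ2] = [F, T]
r3 m[P→φ2] = [F, T]
r3 m[P→φ4] = [F, T]
r3 m[P→φ5] = [F, T]
r4 m[φ0→Q] = [T, F]
r4 m[φ0→K] = [F, T]
r4 m[φ1→Q] = [T, F]
r4 m[φ1→J] = [F, T]
r4 m[φ2→K] = [F, T]
r4 m[φ2→P] = [F, T]
r4 m[φ3→J] = [F, T]
r4 m[φ4→P] = [F, T]
r4 m[φ5→P] = [F, T]
r4 m[φ6→J] = [T, T]
r4 m[Q→φ0] = [T, F]
r4 m[Q→φ1] = [T, F]
r4 m[J→φ1] = [F, T]
r4 m[J→φ3] = [F, T]
r4 m[J→φ6] = [F, T]
r4 m[K→φ0] = [F, T]
r4 m[K→φ2] = [F, T]
r4 m[P→φ2] = [F, T]
r4 m[P→φ4] = [F, T]
r4 m[P→φ5] = [F, T]
r5 m[φ0→Q] = [T, F]
r5 m[φ0→K] = [F, T]
r5 m[φ1→Q] = [T, F]
r5 m[φ1→J] = [F, T]
r5 m[φ2→K] = [F, T]
r5 m[φ2→P] = [F, T]
r5 m[φ3→J] = [F, T]
r5 m[φ4→P] = [F, T]
r5 m[φ5→P] = [F, T]
r5 m[φ6→J] = [T, T]
r5 m[Q→φ0] = [T, F]
r5 m[Q→φ1] = [T, F]
r5 m[J→φ1] = [F, T]
r5 m[J→φ3] = [F, T]
r5 m[J→φ6] = [F, T]
r5 m[K→φ0] = [F, T]
r5 m[K→φ2] = [F, T]
r5 m[P→φ2] = [F, T]
r5 m[P→φ4] = [F, T]
r5 m[P→φ5] = [F, T]
fixed point reached at round 5
b[K] = ⊗ incoming = [F, T]

b[K] = [F, T]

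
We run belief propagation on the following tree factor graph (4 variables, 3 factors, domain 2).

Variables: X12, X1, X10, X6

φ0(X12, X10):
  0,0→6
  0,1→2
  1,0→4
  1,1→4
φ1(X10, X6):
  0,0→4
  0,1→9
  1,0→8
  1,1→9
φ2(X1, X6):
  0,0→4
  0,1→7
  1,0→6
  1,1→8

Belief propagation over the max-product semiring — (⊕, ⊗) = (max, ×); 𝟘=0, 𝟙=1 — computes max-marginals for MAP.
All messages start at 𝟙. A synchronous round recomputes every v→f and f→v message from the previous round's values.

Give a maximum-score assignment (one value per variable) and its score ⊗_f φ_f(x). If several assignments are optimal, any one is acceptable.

init: all messages = 𝟙 over 2 values
r1 m[φ0→X12] = [6, 4]
r1 m[φ0→X10] = [6, 4]
r1 m[φ1→X10] = [9, 9]
r1 m[φ1→X6] = [8, 9]
r1 m[φ2→X1] = [7, 8]
r1 m[φ2→X6] = [6, 8]
r1 m[X12→φ0] = [1, 1]
r1 m[X1→φ2] = [1, 1]
r1 m[X10→φ0] = [1, 1]
r1 m[X10→φ1] = [1, 1]
r1 m[X6→φ1] = [1, 1]
r1 m[X6→φ2] = [1, 1]
r2 m[φ0→X12] = [6, 4]
r2 m[φ0→X10] = [6, 4]
r2 m[φ1→X10] = [9, 9]
r2 m[φ1→X6] = [8, 9]
r2 m[φ2→X1] = [7, 8]
r2 m[φ2→X6] = [6, 8]
r2 m[X12→φ0] = [1, 1]
r2 m[X1→φ2] = [1, 1]
r2 m[X10→φ0] = [9, 9]
r2 m[X10→φ1] = [6, 4]
r2 m[X6→φ1] = [6, 8]
r2 m[X6→φ2] = [8, 9]
r3 m[φ0→X12] = [54, 36]
r3 m[φ0→X10] = [6, 4]
r3 m[φ1→X10] = [72, 72]
r3 m[φ1→X6] = [32, 54]
r3 m[φ2→X1] = [63, 72]
r3 m[φ2→X6] = [6, 8]
r3 m[X12→φ0] = [1, 1]
r3 m[X1→φ2] = [1, 1]
r3 m[X10→φ0] = [9, 9]
r3 m[X10→φ1] = [6, 4]
r3 m[X6→φ1] = [6, 8]
r3 m[X6→φ2] = [8, 9]
r4 m[φ0→X12] = [54, 36]
r4 m[φ0→X10] = [6, 4]
r4 m[φ1→X10] = [72, 72]
r4 m[φ1→X6] = [32, 54]
r4 m[φ2→X1] = [63, 72]
r4 m[φ2→X6] = [6, 8]
r4 m[X12→φ0] = [1, 1]
r4 m[X1→φ2] = [1, 1]
r4 m[X10→φ0] = [72, 72]
r4 m[X10→φ1] = [6, 4]
r4 m[X6→φ1] = [6, 8]
r4 m[X6→φ2] = [32, 54]
r5 m[φ0→X12] = [432, 288]
r5 m[φ0→X10] = [6, 4]
r5 m[φ1→X10] = [72, 72]
r5 m[φ1→X6] = [32, 54]
r5 m[φ2→X1] = [378, 432]
r5 m[φ2→X6] = [6, 8]
r5 m[X12→φ0] = [1, 1]
r5 m[X1→φ2] = [1, 1]
r5 m[X10→φ0] = [72, 72]
r5 m[X10→φ1] = [6, 4]
r5 m[X6→φ1] = [6, 8]
r5 m[X6→φ2] = [32, 54]
r6 m[φ0→X12] = [432, 288]
r6 m[φ0→X10] = [6, 4]
r6 m[φ1→X10] = [72, 72]
r6 m[φ1→X6] = [32, 54]
r6 m[φ2→X1] = [378, 432]
r6 m[φ2→X6] = [6, 8]
r6 m[X12→φ0] = [1, 1]
r6 m[X1→φ2] = [1, 1]
r6 m[X10→φ0] = [72, 72]
r6 m[X10→φ1] = [6, 4]
r6 m[X6→φ1] = [6, 8]
r6 m[X6→φ2] = [32, 54]
fixed point reached at round 6
traceback from X12: (X12=0, X1=1, X10=0, X6=1), score=432

assignment: (X12=0, X1=1, X10=0, X6=1); score = 432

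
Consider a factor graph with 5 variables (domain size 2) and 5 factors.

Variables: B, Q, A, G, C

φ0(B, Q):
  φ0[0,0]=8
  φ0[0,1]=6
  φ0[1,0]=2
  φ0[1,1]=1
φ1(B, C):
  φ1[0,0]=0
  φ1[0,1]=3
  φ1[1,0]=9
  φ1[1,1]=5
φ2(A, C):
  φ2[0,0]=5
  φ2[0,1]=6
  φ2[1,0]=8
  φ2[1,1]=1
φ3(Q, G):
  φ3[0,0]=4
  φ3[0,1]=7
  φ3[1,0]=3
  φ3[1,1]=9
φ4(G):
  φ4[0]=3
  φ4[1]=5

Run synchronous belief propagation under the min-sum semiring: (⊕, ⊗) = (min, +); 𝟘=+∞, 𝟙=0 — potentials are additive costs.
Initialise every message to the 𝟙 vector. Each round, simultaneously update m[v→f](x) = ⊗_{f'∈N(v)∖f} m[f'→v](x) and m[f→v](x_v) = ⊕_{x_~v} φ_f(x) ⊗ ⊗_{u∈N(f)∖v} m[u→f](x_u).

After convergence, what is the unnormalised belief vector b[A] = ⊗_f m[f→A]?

b[A] = [17, 13]

init: all messages = 𝟙 over 2 values
r1 m[φ0→B] = [6, 1]
r1 m[φ0→Q] = [2, 1]
r1 m[φ1→B] = [0, 5]
r1 m[φ1→C] = [0, 3]
r1 m[φ2→A] = [5, 1]
r1 m[φ2→C] = [5, 1]
r1 m[φ3→Q] = [4, 3]
r1 m[φ3→G] = [3, 7]
r1 m[φ4→G] = [3, 5]
r1 m[B→φ0] = [0, 0]
r1 m[B→φ1] = [0, 0]
r1 m[Q→φ0] = [0, 0]
r1 m[Q→φ3] = [0, 0]
r1 m[A→φ2] = [0, 0]
r1 m[G→φ3] = [0, 0]
r1 m[G→φ4] = [0, 0]
r1 m[C→φ1] = [0, 0]
r1 m[C→φ2] = [0, 0]
r2 m[φ0→B] = [6, 1]
r2 m[φ0→Q] = [2, 1]
r2 m[φ1→B] = [0, 5]
r2 m[φ1→C] = [0, 3]
r2 m[φ2→A] = [5, 1]
r2 m[φ2→C] = [5, 1]
r2 m[φ3→Q] = [4, 3]
r2 m[φ3→G] = [3, 7]
r2 m[φ4→G] = [3, 5]
r2 m[B→φ0] = [0, 5]
r2 m[B→φ1] = [6, 1]
r2 m[Q→φ0] = [4, 3]
r2 m[Q→φ3] = [2, 1]
r2 m[A→φ2] = [0, 0]
r2 m[G→φ3] = [3, 5]
r2 m[G→φ4] = [3, 7]
r2 m[C→φ1] = [5, 1]
r2 m[C→φ2] = [0, 3]
r3 m[φ0→B] = [9, 4]
r3 m[φ0→Q] = [7, 6]
r3 m[φ1→B] = [4, 6]
r3 m[φ1→C] = [6, 6]
r3 m[φ2→A] = [5, 4]
r3 m[φ2→C] = [5, 1]
r3 m[φ3→Q] = [7, 6]
r3 m[φ3→G] = [4, 9]
r3 m[φ4→G] = [3, 5]
r3 m[B→φ0] = [0, 5]
r3 m[B→φ1] = [6, 1]
r3 m[Q→φ0] = [4, 3]
r3 m[Q→φ3] = [2, 1]
r3 m[A→φ2] = [0, 0]
r3 m[G→φ3] = [3, 5]
r3 m[G→φ4] = [3, 7]
r3 m[C→φ1] = [5, 1]
r3 m[C→φ2] = [0, 3]
r4 m[φ0→B] = [9, 4]
r4 m[φ0→Q] = [7, 6]
r4 m[φ1→B] = [4, 6]
r4 m[φ1→C] = [6, 6]
r4 m[φ2→A] = [5, 4]
r4 m[φ2→C] = [5, 1]
r4 m[φ3→Q] = [7, 6]
r4 m[φ3→G] = [4, 9]
r4 m[φ4→G] = [3, 5]
r4 m[B→φ0] = [4, 6]
r4 m[B→φ1] = [9, 4]
r4 m[Q→φ0] = [7, 6]
r4 m[Q→φ3] = [7, 6]
r4 m[A→φ2] = [0, 0]
r4 m[G→φ3] = [3, 5]
r4 m[G→φ4] = [4, 9]
r4 m[C→φ1] = [5, 1]
r4 m[C→φ2] = [6, 6]
r5 m[φ0→B] = [12, 7]
r5 m[φ0→Q] = [8, 7]
r5 m[φ1→B] = [4, 6]
r5 m[φ1→C] = [9, 9]
r5 m[φ2→A] = [11, 7]
r5 m[φ2→C] = [5, 1]
r5 m[φ3→Q] = [7, 6]
r5 m[φ3→G] = [9, 14]
r5 m[φ4→G] = [3, 5]
r5 m[B→φ0] = [4, 6]
r5 m[B→φ1] = [9, 4]
r5 m[Q→φ0] = [7, 6]
r5 m[Q→φ3] = [7, 6]
r5 m[A→φ2] = [0, 0]
r5 m[G→φ3] = [3, 5]
r5 m[G→φ4] = [4, 9]
r5 m[C→φ1] = [5, 1]
r5 m[C→φ2] = [6, 6]
r6 m[φ0→B] = [12, 7]
r6 m[φ0→Q] = [8, 7]
r6 m[φ1→B] = [4, 6]
r6 m[φ1→C] = [9, 9]
r6 m[φ2→A] = [11, 7]
r6 m[φ2→C] = [5, 1]
r6 m[φ3→Q] = [7, 6]
r6 m[φ3→G] = [9, 14]
r6 m[φ4→G] = [3, 5]
r6 m[B→φ0] = [4, 6]
r6 m[B→φ1] = [12, 7]
r6 m[Q→φ0] = [7, 6]
r6 m[Q→φ3] = [8, 7]
r6 m[A→φ2] = [0, 0]
r6 m[G→φ3] = [3, 5]
r6 m[G→φ4] = [9, 14]
r6 m[C→φ1] = [5, 1]
r6 m[C→φ2] = [9, 9]
r7 m[φ0→B] = [12, 7]
r7 m[φ0→Q] = [8, 7]
r7 m[φ1→B] = [4, 6]
r7 m[φ1→C] = [12, 12]
r7 m[φ2→A] = [14, 10]
r7 m[φ2→C] = [5, 1]
r7 m[φ3→Q] = [7, 6]
r7 m[φ3→G] = [10, 15]
r7 m[φ4→G] = [3, 5]
r7 m[B→φ0] = [4, 6]
r7 m[B→φ1] = [12, 7]
r7 m[Q→φ0] = [7, 6]
r7 m[Q→φ3] = [8, 7]
r7 m[A→φ2] = [0, 0]
r7 m[G→φ3] = [3, 5]
r7 m[G→φ4] = [9, 14]
r7 m[C→φ1] = [5, 1]
r7 m[C→φ2] = [9, 9]
r8 m[φ0→B] = [12, 7]
r8 m[φ0→Q] = [8, 7]
r8 m[φ1→B] = [4, 6]
r8 m[φ1→C] = [12, 12]
r8 m[φ2→A] = [14, 10]
r8 m[φ2→C] = [5, 1]
r8 m[φ3→Q] = [7, 6]
r8 m[φ3→G] = [10, 15]
r8 m[φ4→G] = [3, 5]
r8 m[B→φ0] = [4, 6]
r8 m[B→φ1] = [12, 7]
r8 m[Q→φ0] = [7, 6]
r8 m[Q→φ3] = [8, 7]
r8 m[A→φ2] = [0, 0]
r8 m[G→φ3] = [3, 5]
r8 m[G→φ4] = [10, 15]
r8 m[C→φ1] = [5, 1]
r8 m[C→φ2] = [12, 12]
r9 m[φ0→B] = [12, 7]
r9 m[φ0→Q] = [8, 7]
r9 m[φ1→B] = [4, 6]
r9 m[φ1→C] = [12, 12]
r9 m[φ2→A] = [17, 13]
r9 m[φ2→C] = [5, 1]
r9 m[φ3→Q] = [7, 6]
r9 m[φ3→G] = [10, 15]
r9 m[φ4→G] = [3, 5]
r9 m[B→φ0] = [4, 6]
r9 m[B→φ1] = [12, 7]
r9 m[Q→φ0] = [7, 6]
r9 m[Q→φ3] = [8, 7]
r9 m[A→φ2] = [0, 0]
r9 m[G→φ3] = [3, 5]
r9 m[G→φ4] = [10, 15]
r9 m[C→φ1] = [5, 1]
r9 m[C→φ2] = [12, 12]
r10 m[φ0→B] = [12, 7]
r10 m[φ0→Q] = [8, 7]
r10 m[φ1→B] = [4, 6]
r10 m[φ1→C] = [12, 12]
r10 m[φ2→A] = [17, 13]
r10 m[φ2→C] = [5, 1]
r10 m[φ3→Q] = [7, 6]
r10 m[φ3→G] = [10, 15]
r10 m[φ4→G] = [3, 5]
r10 m[B→φ0] = [4, 6]
r10 m[B→φ1] = [12, 7]
r10 m[Q→φ0] = [7, 6]
r10 m[Q→φ3] = [8, 7]
r10 m[A→φ2] = [0, 0]
r10 m[G→φ3] = [3, 5]
r10 m[G→φ4] = [10, 15]
r10 m[C→φ1] = [5, 1]
r10 m[C→φ2] = [12, 12]
fixed point reached at round 10
b[A] = ⊗ incoming = [17, 13]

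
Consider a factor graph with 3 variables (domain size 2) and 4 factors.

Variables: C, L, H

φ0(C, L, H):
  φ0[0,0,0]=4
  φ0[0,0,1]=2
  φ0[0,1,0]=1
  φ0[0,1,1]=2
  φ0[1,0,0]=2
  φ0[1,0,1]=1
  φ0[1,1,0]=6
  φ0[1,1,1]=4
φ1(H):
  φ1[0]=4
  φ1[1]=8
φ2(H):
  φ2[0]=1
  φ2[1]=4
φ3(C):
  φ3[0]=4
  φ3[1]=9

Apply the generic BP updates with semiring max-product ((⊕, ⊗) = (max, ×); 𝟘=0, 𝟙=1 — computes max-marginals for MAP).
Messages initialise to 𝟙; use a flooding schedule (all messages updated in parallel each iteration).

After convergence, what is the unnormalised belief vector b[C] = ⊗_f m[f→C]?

b[C] = [256, 1152]

init: all messages = 𝟙 over 2 values
r1 m[φ0→C] = [4, 6]
r1 m[φ0→L] = [4, 6]
r1 m[φ0→H] = [6, 4]
r1 m[φ1→H] = [4, 8]
r1 m[φ2→H] = [1, 4]
r1 m[φ3→C] = [4, 9]
r1 m[C→φ0] = [1, 1]
r1 m[C→φ3] = [1, 1]
r1 m[L→φ0] = [1, 1]
r1 m[H→φ0] = [1, 1]
r1 m[H→φ1] = [1, 1]
r1 m[H→φ2] = [1, 1]
r2 m[φ0→C] = [4, 6]
r2 m[φ0→L] = [4, 6]
r2 m[φ0→H] = [6, 4]
r2 m[φ1→H] = [4, 8]
r2 m[φ2→H] = [1, 4]
r2 m[φ3→C] = [4, 9]
r2 m[C→φ0] = [4, 9]
r2 m[C→φ3] = [4, 6]
r2 m[L→φ0] = [1, 1]
r2 m[H→φ0] = [4, 32]
r2 m[H→φ1] = [6, 16]
r2 m[H→φ2] = [24, 32]
r3 m[φ0→C] = [64, 128]
r3 m[φ0→L] = [288, 1152]
r3 m[φ0→H] = [54, 36]
r3 m[φ1→H] = [4, 8]
r3 m[φ2→H] = [1, 4]
r3 m[φ3→C] = [4, 9]
r3 m[C→φ0] = [4, 9]
r3 m[C→φ3] = [4, 6]
r3 m[L→φ0] = [1, 1]
r3 m[H→φ0] = [4, 32]
r3 m[H→φ1] = [6, 16]
r3 m[H→φ2] = [24, 32]
r4 m[φ0→C] = [64, 128]
r4 m[φ0→L] = [288, 1152]
r4 m[φ0→H] = [54, 36]
r4 m[φ1→H] = [4, 8]
r4 m[φ2→H] = [1, 4]
r4 m[φ3→C] = [4, 9]
r4 m[C→φ0] = [4, 9]
r4 m[C→φ3] = [64, 128]
r4 m[L→φ0] = [1, 1]
r4 m[H→φ0] = [4, 32]
r4 m[H→φ1] = [54, 144]
r4 m[H→φ2] = [216, 288]
r5 m[φ0→C] = [64, 128]
r5 m[φ0→L] = [288, 1152]
r5 m[φ0→H] = [54, 36]
r5 m[φ1→H] = [4, 8]
r5 m[φ2→H] = [1, 4]
r5 m[φ3→C] = [4, 9]
r5 m[C→φ0] = [4, 9]
r5 m[C→φ3] = [64, 128]
r5 m[L→φ0] = [1, 1]
r5 m[H→φ0] = [4, 32]
r5 m[H→φ1] = [54, 144]
r5 m[H→φ2] = [216, 288]
fixed point reached at round 5
b[C] = ⊗ incoming = [256, 1152]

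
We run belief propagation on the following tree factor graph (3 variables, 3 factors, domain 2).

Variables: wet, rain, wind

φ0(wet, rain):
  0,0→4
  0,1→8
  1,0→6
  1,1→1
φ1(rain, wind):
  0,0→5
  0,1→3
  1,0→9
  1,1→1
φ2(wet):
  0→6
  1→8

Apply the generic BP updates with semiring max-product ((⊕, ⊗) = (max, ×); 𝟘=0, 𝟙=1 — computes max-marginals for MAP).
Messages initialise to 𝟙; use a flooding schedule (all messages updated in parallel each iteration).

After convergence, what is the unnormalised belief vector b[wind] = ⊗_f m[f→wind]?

init: all messages = 𝟙 over 2 values
r1 m[φ0→wet] = [8, 6]
r1 m[φ0→rain] = [6, 8]
r1 m[φ1→rain] = [5, 9]
r1 m[φ1→wind] = [9, 3]
r1 m[φ2→wet] = [6, 8]
r1 m[wet→φ0] = [1, 1]
r1 m[wet→φ2] = [1, 1]
r1 m[rain→φ0] = [1, 1]
r1 m[rain→φ1] = [1, 1]
r1 m[wind→φ1] = [1, 1]
r2 m[φ0→wet] = [8, 6]
r2 m[φ0→rain] = [6, 8]
r2 m[φ1→rain] = [5, 9]
r2 m[φ1→wind] = [9, 3]
r2 m[φ2→wet] = [6, 8]
r2 m[wet→φ0] = [6, 8]
r2 m[wet→φ2] = [8, 6]
r2 m[rain→φ0] = [5, 9]
r2 m[rain→φ1] = [6, 8]
r2 m[wind→φ1] = [1, 1]
r3 m[φ0→wet] = [72, 30]
r3 m[φ0→rain] = [48, 48]
r3 m[φ1→rain] = [5, 9]
r3 m[φ1→wind] = [72, 18]
r3 m[φ2→wet] = [6, 8]
r3 m[wet→φ0] = [6, 8]
r3 m[wet→φ2] = [8, 6]
r3 m[rain→φ0] = [5, 9]
r3 m[rain→φ1] = [6, 8]
r3 m[wind→φ1] = [1, 1]
r4 m[φ0→wet] = [72, 30]
r4 m[φ0→rain] = [48, 48]
r4 m[φ1→rain] = [5, 9]
r4 m[φ1→wind] = [72, 18]
r4 m[φ2→wet] = [6, 8]
r4 m[wet→φ0] = [6, 8]
r4 m[wet→φ2] = [72, 30]
r4 m[rain→φ0] = [5, 9]
r4 m[rain→φ1] = [48, 48]
r4 m[wind→φ1] = [1, 1]
r5 m[φ0→wet] = [72, 30]
r5 m[φ0→rain] = [48, 48]
r5 m[φ1→rain] = [5, 9]
r5 m[φ1→wind] = [432, 144]
r5 m[φ2→wet] = [6, 8]
r5 m[wet→φ0] = [6, 8]
r5 m[wet→φ2] = [72, 30]
r5 m[rain→φ0] = [5, 9]
r5 m[rain→φ1] = [48, 48]
r5 m[wind→φ1] = [1, 1]
r6 m[φ0→wet] = [72, 30]
r6 m[φ0→rain] = [48, 48]
r6 m[φ1→rain] = [5, 9]
r6 m[φ1→wind] = [432, 144]
r6 m[φ2→wet] = [6, 8]
r6 m[wet→φ0] = [6, 8]
r6 m[wet→φ2] = [72, 30]
r6 m[rain→φ0] = [5, 9]
r6 m[rain→φ1] = [48, 48]
r6 m[wind→φ1] = [1, 1]
fixed point reached at round 6
b[wind] = ⊗ incoming = [432, 144]

b[wind] = [432, 144]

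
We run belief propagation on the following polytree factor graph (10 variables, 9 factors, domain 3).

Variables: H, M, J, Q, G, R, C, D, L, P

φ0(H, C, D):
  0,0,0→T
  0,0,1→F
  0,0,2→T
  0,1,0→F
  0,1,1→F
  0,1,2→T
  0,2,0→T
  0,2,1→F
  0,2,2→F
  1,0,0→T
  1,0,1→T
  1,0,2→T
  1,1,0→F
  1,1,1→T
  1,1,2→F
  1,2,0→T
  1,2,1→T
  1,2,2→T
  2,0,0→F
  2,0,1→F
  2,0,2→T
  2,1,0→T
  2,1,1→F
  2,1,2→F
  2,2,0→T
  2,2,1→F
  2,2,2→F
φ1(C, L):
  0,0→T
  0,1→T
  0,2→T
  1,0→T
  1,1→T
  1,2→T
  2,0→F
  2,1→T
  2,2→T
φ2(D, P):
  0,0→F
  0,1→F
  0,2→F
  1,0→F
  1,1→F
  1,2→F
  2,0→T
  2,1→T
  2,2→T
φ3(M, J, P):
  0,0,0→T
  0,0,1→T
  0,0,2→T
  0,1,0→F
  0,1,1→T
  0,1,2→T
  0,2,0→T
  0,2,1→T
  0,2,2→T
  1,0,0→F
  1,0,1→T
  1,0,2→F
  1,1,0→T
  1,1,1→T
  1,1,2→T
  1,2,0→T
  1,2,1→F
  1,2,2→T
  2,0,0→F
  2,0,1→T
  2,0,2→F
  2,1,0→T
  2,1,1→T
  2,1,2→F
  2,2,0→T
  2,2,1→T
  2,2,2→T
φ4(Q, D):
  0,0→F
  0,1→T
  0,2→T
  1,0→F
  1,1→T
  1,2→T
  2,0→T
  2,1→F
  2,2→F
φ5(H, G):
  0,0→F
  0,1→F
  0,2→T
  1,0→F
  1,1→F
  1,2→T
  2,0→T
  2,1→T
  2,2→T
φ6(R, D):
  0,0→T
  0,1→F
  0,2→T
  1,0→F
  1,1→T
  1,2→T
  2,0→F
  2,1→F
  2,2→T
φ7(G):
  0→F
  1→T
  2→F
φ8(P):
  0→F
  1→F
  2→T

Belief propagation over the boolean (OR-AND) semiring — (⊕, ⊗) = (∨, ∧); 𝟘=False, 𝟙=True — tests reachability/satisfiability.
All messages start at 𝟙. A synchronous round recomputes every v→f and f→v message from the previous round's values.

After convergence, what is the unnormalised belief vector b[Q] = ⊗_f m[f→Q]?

b[Q] = [T, T, F]

init: all messages = 𝟙 over 3 values
r1 m[φ0→H] = [T, T, T]
r1 m[φ0→C] = [T, T, T]
r1 m[φ0→D] = [T, T, T]
r1 m[φ1→C] = [T, T, T]
r1 m[φ1→L] = [T, T, T]
r1 m[φ2→D] = [F, F, T]
r1 m[φ2→P] = [T, T, T]
r1 m[φ3→M] = [T, T, T]
r1 m[φ3→J] = [T, T, T]
r1 m[φ3→P] = [T, T, T]
r1 m[φ4→Q] = [T, T, T]
r1 m[φ4→D] = [T, T, T]
r1 m[φ5→H] = [T, T, T]
r1 m[φ5→G] = [T, T, T]
r1 m[φ6→R] = [T, T, T]
r1 m[φ6→D] = [T, T, T]
r1 m[φ7→G] = [F, T, F]
r1 m[φ8→P] = [F, F, T]
r1 m[H→φ0] = [T, T, T]
r1 m[H→φ5] = [T, T, T]
r1 m[M→φ3] = [T, T, T]
r1 m[J→φ3] = [T, T, T]
r1 m[Q→φ4] = [T, T, T]
r1 m[G→φ5] = [T, T, T]
r1 m[G→φ7] = [T, T, T]
r1 m[R→φ6] = [T, T, T]
r1 m[C→φ0] = [T, T, T]
r1 m[C→φ1] = [T, T, T]
r1 m[D→φ0] = [T, T, T]
r1 m[D→φ2] = [T, T, T]
r1 m[D→φ4] = [T, T, T]
r1 m[D→φ6] = [T, T, T]
r1 m[L→φ1] = [T, T, T]
r1 m[P→φ2] = [T, T, T]
r1 m[P→φ3] = [T, T, T]
r1 m[P→φ8] = [T, T, T]
r2 m[φ0→H] = [T, T, T]
r2 m[φ0→C] = [T, T, T]
r2 m[φ0→D] = [T, T, T]
r2 m[φ1→C] = [T, T, T]
r2 m[φ1→L] = [T, T, T]
r2 m[φ2→D] = [F, F, T]
r2 m[φ2→P] = [T, T, T]
r2 m[φ3→M] = [T, T, T]
r2 m[φ3→J] = [T, T, T]
r2 m[φ3→P] = [T, T, T]
r2 m[φ4→Q] = [T, T, T]
r2 m[φ4→D] = [T, T, T]
r2 m[φ5→H] = [T, T, T]
r2 m[φ5→G] = [T, T, T]
r2 m[φ6→R] = [T, T, T]
r2 m[φ6→D] = [T, T, T]
r2 m[φ7→G] = [F, T, F]
r2 m[φ8→P] = [F, F, T]
r2 m[H→φ0] = [T, T, T]
r2 m[H→φ5] = [T, T, T]
r2 m[M→φ3] = [T, T, T]
r2 m[J→φ3] = [T, T, T]
r2 m[Q→φ4] = [T, T, T]
r2 m[G→φ5] = [F, T, F]
r2 m[G→φ7] = [T, T, T]
r2 m[R→φ6] = [T, T, T]
r2 m[C→φ0] = [T, T, T]
r2 m[C→φ1] = [T, T, T]
r2 m[D→φ0] = [F, F, T]
r2 m[D→φ2] = [T, T, T]
r2 m[D→φ4] = [F, F, T]
r2 m[D→φ6] = [F, F, T]
r2 m[L→φ1] = [T, T, T]
r2 m[P→φ2] = [F, F, T]
r2 m[P→φ3] = [F, F, T]
r2 m[P→φ8] = [T, T, T]
r3 m[φ0→H] = [T, T, T]
r3 m[φ0→C] = [T, T, T]
r3 m[φ0→D] = [T, T, T]
r3 m[φ1→C] = [T, T, T]
r3 m[φ1→L] = [T, T, T]
r3 m[φ2→D] = [F, F, T]
r3 m[φ2→P] = [T, T, T]
r3 m[φ3→M] = [T, T, T]
r3 m[φ3→J] = [T, T, T]
r3 m[φ3→P] = [T, T, T]
r3 m[φ4→Q] = [T, T, F]
r3 m[φ4→D] = [T, T, T]
r3 m[φ5→H] = [F, F, T]
r3 m[φ5→G] = [T, T, T]
r3 m[φ6→R] = [T, T, T]
r3 m[φ6→D] = [T, T, T]
r3 m[φ7→G] = [F, T, F]
r3 m[φ8→P] = [F, F, T]
r3 m[H→φ0] = [T, T, T]
r3 m[H→φ5] = [T, T, T]
r3 m[M→φ3] = [T, T, T]
r3 m[J→φ3] = [T, T, T]
r3 m[Q→φ4] = [T, T, T]
r3 m[G→φ5] = [F, T, F]
r3 m[G→φ7] = [T, T, T]
r3 m[R→φ6] = [T, T, T]
r3 m[C→φ0] = [T, T, T]
r3 m[C→φ1] = [T, T, T]
r3 m[D→φ0] = [F, F, T]
r3 m[D→φ2] = [T, T, T]
r3 m[D→φ4] = [F, F, T]
r3 m[D→φ6] = [F, F, T]
r3 m[L→φ1] = [T, T, T]
r3 m[P→φ2] = [F, F, T]
r3 m[P→φ3] = [F, F, T]
r3 m[P→φ8] = [T, T, T]
r4 m[φ0→H] = [T, T, T]
r4 m[φ0→C] = [T, T, T]
r4 m[φ0→D] = [T, T, T]
r4 m[φ1→C] = [T, T, T]
r4 m[φ1→L] = [T, T, T]
r4 m[φ2→D] = [F, F, T]
r4 m[φ2→P] = [T, T, T]
r4 m[φ3→M] = [T, T, T]
r4 m[φ3→J] = [T, T, T]
r4 m[φ3→P] = [T, T, T]
r4 m[φ4→Q] = [T, T, F]
r4 m[φ4→D] = [T, T, T]
r4 m[φ5→H] = [F, F, T]
r4 m[φ5→G] = [T, T, T]
r4 m[φ6→R] = [T, T, T]
r4 m[φ6→D] = [T, T, T]
r4 m[φ7→G] = [F, T, F]
r4 m[φ8→P] = [F, F, T]
r4 m[H→φ0] = [F, F, T]
r4 m[H→φ5] = [T, T, T]
r4 m[M→φ3] = [T, T, T]
r4 m[J→φ3] = [T, T, T]
r4 m[Q→φ4] = [T, T, T]
r4 m[G→φ5] = [F, T, F]
r4 m[G→φ7] = [T, T, T]
r4 m[R→φ6] = [T, T, T]
r4 m[C→φ0] = [T, T, T]
r4 m[C→φ1] = [T, T, T]
r4 m[D→φ0] = [F, F, T]
r4 m[D→φ2] = [T, T, T]
r4 m[D→φ4] = [F, F, T]
r4 m[D→φ6] = [F, F, T]
r4 m[L→φ1] = [T, T, T]
r4 m[P→φ2] = [F, F, T]
r4 m[P→φ3] = [F, F, T]
r4 m[P→φ8] = [T, T, T]
r5 m[φ0→H] = [T, T, T]
r5 m[φ0→C] = [T, F, F]
r5 m[φ0→D] = [T, F, T]
r5 m[φ1→C] = [T, T, T]
r5 m[φ1→L] = [T, T, T]
r5 m[φ2→D] = [F, F, T]
r5 m[φ2→P] = [T, T, T]
r5 m[φ3→M] = [T, T, T]
r5 m[φ3→J] = [T, T, T]
r5 m[φ3→P] = [T, T, T]
r5 m[φ4→Q] = [T, T, F]
r5 m[φ4→D] = [T, T, T]
r5 m[φ5→H] = [F, F, T]
r5 m[φ5→G] = [T, T, T]
r5 m[φ6→R] = [T, T, T]
r5 m[φ6→D] = [T, T, T]
r5 m[φ7→G] = [F, T, F]
r5 m[φ8→P] = [F, F, T]
r5 m[H→φ0] = [F, F, T]
r5 m[H→φ5] = [T, T, T]
r5 m[M→φ3] = [T, T, T]
r5 m[J→φ3] = [T, T, T]
r5 m[Q→φ4] = [T, T, T]
r5 m[G→φ5] = [F, T, F]
r5 m[G→φ7] = [T, T, T]
r5 m[R→φ6] = [T, T, T]
r5 m[C→φ0] = [T, T, T]
r5 m[C→φ1] = [T, T, T]
r5 m[D→φ0] = [F, F, T]
r5 m[D→φ2] = [T, T, T]
r5 m[D→φ4] = [F, F, T]
r5 m[D→φ6] = [F, F, T]
r5 m[L→φ1] = [T, T, T]
r5 m[P→φ2] = [F, F, T]
r5 m[P→φ3] = [F, F, T]
r5 m[P→φ8] = [T, T, T]
r6 m[φ0→H] = [T, T, T]
r6 m[φ0→C] = [T, F, F]
r6 m[φ0→D] = [T, F, T]
r6 m[φ1→C] = [T, T, T]
r6 m[φ1→L] = [T, T, T]
r6 m[φ2→D] = [F, F, T]
r6 m[φ2→P] = [T, T, T]
r6 m[φ3→M] = [T, T, T]
r6 m[φ3→J] = [T, T, T]
r6 m[φ3→P] = [T, T, T]
r6 m[φ4→Q] = [T, T, F]
r6 m[φ4→D] = [T, T, T]
r6 m[φ5→H] = [F, F, T]
r6 m[φ5→G] = [T, T, T]
r6 m[φ6→R] = [T, T, T]
r6 m[φ6→D] = [T, T, T]
r6 m[φ7→G] = [F, T, F]
r6 m[φ8→P] = [F, F, T]
r6 m[H→φ0] = [F, F, T]
r6 m[H→φ5] = [T, T, T]
r6 m[M→φ3] = [T, T, T]
r6 m[J→φ3] = [T, T, T]
r6 m[Q→φ4] = [T, T, T]
r6 m[G→φ5] = [F, T, F]
r6 m[G→φ7] = [T, T, T]
r6 m[R→φ6] = [T, T, T]
r6 m[C→φ0] = [T, T, T]
r6 m[C→φ1] = [T, F, F]
r6 m[D→φ0] = [F, F, T]
r6 m[D→φ2] = [T, F, T]
r6 m[D→φ4] = [F, F, T]
r6 m[D→φ6] = [F, F, T]
r6 m[L→φ1] = [T, T, T]
r6 m[P→φ2] = [F, F, T]
r6 m[P→φ3] = [F, F, T]
r6 m[P→φ8] = [T, T, T]
r7 m[φ0→H] = [T, T, T]
r7 m[φ0→C] = [T, F, F]
r7 m[φ0→D] = [T, F, T]
r7 m[φ1→C] = [T, T, T]
r7 m[φ1→L] = [T, T, T]
r7 m[φ2→D] = [F, F, T]
r7 m[φ2→P] = [T, T, T]
r7 m[φ3→M] = [T, T, T]
r7 m[φ3→J] = [T, T, T]
r7 m[φ3→P] = [T, T, T]
r7 m[φ4→Q] = [T, T, F]
r7 m[φ4→D] = [T, T, T]
r7 m[φ5→H] = [F, F, T]
r7 m[φ5→G] = [T, T, T]
r7 m[φ6→R] = [T, T, T]
r7 m[φ6→D] = [T, T, T]
r7 m[φ7→G] = [F, T, F]
r7 m[φ8→P] = [F, F, T]
r7 m[H→φ0] = [F, F, T]
r7 m[H→φ5] = [T, T, T]
r7 m[M→φ3] = [T, T, T]
r7 m[J→φ3] = [T, T, T]
r7 m[Q→φ4] = [T, T, T]
r7 m[G→φ5] = [F, T, F]
r7 m[G→φ7] = [T, T, T]
r7 m[R→φ6] = [T, T, T]
r7 m[C→φ0] = [T, T, T]
r7 m[C→φ1] = [T, F, F]
r7 m[D→φ0] = [F, F, T]
r7 m[D→φ2] = [T, F, T]
r7 m[D→φ4] = [F, F, T]
r7 m[D→φ6] = [F, F, T]
r7 m[L→φ1] = [T, T, T]
r7 m[P→φ2] = [F, F, T]
r7 m[P→φ3] = [F, F, T]
r7 m[P→φ8] = [T, T, T]
fixed point reached at round 7
b[Q] = ⊗ incoming = [T, T, F]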